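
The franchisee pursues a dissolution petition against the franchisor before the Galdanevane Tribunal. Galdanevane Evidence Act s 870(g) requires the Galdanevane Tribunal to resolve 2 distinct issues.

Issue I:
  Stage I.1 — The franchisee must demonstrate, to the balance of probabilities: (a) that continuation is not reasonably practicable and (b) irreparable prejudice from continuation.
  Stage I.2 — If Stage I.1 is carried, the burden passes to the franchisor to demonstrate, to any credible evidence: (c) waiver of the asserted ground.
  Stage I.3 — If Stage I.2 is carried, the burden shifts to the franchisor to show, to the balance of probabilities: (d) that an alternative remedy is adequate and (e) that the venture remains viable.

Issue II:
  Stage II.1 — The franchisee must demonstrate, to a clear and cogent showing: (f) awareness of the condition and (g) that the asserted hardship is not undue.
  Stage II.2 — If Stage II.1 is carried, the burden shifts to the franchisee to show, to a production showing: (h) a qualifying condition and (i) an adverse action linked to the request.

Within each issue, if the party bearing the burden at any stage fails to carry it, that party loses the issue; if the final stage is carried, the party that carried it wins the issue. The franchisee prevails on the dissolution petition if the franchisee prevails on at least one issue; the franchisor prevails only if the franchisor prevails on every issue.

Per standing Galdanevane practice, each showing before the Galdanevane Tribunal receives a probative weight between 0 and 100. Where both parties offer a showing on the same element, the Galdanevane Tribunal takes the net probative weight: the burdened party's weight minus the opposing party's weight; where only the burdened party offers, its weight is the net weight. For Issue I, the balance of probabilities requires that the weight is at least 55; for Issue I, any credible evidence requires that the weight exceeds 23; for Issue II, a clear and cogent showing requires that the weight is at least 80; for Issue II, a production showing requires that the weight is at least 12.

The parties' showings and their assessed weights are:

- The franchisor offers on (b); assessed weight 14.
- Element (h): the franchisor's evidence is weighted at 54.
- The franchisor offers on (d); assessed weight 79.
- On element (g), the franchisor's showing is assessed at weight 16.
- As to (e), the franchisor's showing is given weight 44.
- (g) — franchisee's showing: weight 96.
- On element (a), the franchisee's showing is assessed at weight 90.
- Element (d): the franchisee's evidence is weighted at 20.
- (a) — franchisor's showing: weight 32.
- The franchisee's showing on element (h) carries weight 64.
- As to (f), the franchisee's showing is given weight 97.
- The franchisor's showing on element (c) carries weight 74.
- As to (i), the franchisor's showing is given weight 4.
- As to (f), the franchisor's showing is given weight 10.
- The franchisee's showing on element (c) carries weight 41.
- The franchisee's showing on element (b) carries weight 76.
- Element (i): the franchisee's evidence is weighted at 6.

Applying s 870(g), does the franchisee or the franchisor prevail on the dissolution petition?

— Issue I —
Stage I.1 (franchisee, the balance of probabilities, weight is at least 55): (a) net 90−32=58 ≥ 55 — meets; (b) net 76−14=62 ≥ 55 — meets.
  Stage I.1 carried; the burden shifts to the franchisor.
Stage I.2 (franchisor, any credible evidence, weight exceeds 23): (c) net 74−41=33 > 23 — meets.
  Stage I.2 carried; the burden remains with the franchisor.
Stage I.3 (franchisor, the balance of probabilities, weight is at least 55): (d) net 79−20=59 ≥ 55 — meets; (e) 44 < 55 — fails.
  Not every element is met, so the franchisor fails to carry Stage I.3.
The analysis ends at Stage I.3; the franchisee prevails on this issue.
— Issue II —
Stage II.1 (franchisee, a clear and cogent showing, weight is at least 80): (f) net 97−10=87 ≥ 80 — meets; (g) net 96−16=80 ≥ 80 — meets.
  Stage II.1 is satisfied; the franchisee continues to bear the burden.
Stage II.2 (franchisee, a production showing, weight is at least 12): (h) net 64−54=10 < 12 — fails; (i) net 6−4=2 < 12 — fails.
  Stage II.2 not carried; the franchisee fails its burden.
So the franchisor prevails on this issue.
Per-issue: Issue I → franchisee; Issue II → franchisor. The franchisee must prevail on at least one issue; overall, the franchisee prevails.

franchisee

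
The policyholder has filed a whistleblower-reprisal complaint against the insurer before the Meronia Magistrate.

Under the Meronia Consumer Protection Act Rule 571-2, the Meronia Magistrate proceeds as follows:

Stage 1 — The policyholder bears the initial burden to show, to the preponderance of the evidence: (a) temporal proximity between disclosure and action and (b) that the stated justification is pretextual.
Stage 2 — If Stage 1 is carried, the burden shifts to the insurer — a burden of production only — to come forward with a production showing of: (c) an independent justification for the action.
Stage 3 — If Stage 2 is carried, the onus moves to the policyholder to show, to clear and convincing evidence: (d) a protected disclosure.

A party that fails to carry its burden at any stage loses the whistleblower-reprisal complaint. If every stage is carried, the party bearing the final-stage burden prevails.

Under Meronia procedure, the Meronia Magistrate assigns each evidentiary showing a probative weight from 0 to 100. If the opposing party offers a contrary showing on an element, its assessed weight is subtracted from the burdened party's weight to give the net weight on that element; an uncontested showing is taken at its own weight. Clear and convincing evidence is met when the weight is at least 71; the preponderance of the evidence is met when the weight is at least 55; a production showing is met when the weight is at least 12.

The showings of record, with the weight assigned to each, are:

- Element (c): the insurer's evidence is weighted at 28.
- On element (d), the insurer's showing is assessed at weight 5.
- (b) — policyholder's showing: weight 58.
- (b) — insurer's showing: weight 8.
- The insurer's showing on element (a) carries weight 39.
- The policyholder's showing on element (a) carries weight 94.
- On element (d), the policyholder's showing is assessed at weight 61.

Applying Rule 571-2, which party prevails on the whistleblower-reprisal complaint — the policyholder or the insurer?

insurer

At Stage 1 the policyholder must meet the preponderance of the evidence (weight is at least 55): on (a) the weight is 94 less the opposing 39 gives net 55, which does reach 55, so (a) meets the standard; on (b) the weight is 58 less the opposing 8 gives net 50, < 55, so (b) does not meet the standard.
  The policyholder does not carry Stage 1.
So the insurer prevails.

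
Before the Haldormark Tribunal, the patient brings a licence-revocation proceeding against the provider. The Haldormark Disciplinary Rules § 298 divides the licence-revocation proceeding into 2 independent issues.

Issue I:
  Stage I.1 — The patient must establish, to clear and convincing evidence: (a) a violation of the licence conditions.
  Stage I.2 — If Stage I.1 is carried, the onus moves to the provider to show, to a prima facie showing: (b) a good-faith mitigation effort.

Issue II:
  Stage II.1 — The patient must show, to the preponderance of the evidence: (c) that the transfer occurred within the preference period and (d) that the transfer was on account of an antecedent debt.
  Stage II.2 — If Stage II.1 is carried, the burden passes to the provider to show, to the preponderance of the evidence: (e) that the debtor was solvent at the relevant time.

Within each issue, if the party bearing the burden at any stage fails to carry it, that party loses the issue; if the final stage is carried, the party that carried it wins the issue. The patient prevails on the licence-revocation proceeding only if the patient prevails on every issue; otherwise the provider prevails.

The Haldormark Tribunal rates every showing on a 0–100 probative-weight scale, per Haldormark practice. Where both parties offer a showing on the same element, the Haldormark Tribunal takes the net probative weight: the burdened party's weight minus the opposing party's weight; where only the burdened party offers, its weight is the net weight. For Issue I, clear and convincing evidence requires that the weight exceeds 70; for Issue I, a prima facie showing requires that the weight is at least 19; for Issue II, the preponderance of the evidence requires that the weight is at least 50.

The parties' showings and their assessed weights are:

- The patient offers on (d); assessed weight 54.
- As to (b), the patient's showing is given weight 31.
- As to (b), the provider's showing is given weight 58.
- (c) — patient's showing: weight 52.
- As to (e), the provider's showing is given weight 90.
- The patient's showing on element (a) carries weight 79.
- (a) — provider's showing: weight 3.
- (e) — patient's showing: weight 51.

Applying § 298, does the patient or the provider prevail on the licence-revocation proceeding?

— Issue I —
At Stage I.1 the patient must meet clear and convincing evidence (weight exceeds 70): on (a) the weight is 79 less the opposing 3 gives net 76, > 70, so (a) meets the standard.
  All elements met. The burden passes to the provider.
At Stage I.2 the provider must meet a prima facie showing (weight is at least 19): on (b) the weight is 58 less the opposing 31 gives net 27, ≥ 19, so (b) meets the standard.
  Stage I.2 carried; the final stage is satisfied.
Every stage carried; the provider prevails on this issue.
— Issue II —
Stage II.1 (patient, the preponderance of the evidence, weight is at least 50): (c) 52 ≥ 50 — meets; (d) 54 ≥ 50 — meets.
  Stage II.1 is satisfied; the onus moves to the provider.
Stage II.2 (provider, the preponderance of the evidence, weight is at least 50): (e) net 90−51=39 < 50 — fails.
  Not every element is met, so the provider fails to carry Stage II.2.
So the patient prevails on this issue.
Per-issue: Issue I → provider; Issue II → patient. The patient must prevail on every issue; overall, the provider prevails.

provider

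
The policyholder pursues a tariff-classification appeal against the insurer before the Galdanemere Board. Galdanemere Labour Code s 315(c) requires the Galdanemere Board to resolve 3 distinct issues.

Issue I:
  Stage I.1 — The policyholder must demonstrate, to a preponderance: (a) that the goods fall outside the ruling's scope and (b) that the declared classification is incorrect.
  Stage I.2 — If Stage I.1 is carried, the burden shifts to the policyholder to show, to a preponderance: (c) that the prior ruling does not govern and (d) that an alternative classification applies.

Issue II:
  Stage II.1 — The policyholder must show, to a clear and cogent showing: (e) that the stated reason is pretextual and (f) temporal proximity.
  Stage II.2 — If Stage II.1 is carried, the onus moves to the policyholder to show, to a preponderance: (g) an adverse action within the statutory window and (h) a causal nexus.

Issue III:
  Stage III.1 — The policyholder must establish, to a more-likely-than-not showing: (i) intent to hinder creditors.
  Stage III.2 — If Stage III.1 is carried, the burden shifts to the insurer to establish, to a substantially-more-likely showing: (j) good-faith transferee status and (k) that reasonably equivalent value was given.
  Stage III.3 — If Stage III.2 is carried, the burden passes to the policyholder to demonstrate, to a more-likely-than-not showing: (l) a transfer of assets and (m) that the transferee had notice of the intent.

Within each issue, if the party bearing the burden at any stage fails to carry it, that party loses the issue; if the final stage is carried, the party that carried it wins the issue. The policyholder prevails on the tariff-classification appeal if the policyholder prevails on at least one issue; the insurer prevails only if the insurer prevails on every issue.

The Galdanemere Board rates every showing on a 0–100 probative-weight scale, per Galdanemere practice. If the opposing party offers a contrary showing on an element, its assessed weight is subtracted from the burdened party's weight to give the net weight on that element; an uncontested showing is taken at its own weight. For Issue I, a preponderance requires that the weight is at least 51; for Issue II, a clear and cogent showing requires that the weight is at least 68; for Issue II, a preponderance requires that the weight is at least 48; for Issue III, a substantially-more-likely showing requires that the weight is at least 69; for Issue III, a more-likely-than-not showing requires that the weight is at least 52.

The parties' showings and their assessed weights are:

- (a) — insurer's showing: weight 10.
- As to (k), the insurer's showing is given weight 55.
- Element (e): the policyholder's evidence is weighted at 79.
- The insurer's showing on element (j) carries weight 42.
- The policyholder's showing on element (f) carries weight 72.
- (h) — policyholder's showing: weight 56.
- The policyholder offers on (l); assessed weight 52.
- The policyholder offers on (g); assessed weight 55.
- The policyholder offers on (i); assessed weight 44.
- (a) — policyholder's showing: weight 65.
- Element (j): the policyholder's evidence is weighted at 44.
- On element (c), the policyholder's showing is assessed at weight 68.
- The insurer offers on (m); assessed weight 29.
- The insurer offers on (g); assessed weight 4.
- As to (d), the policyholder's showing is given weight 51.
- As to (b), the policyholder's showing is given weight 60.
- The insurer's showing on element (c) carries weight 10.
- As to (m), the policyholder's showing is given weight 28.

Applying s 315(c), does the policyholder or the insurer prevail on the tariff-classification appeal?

policyholder

— Issue I —
Stage I.1 — burden on policyholder; standard: a preponderance (weight is at least 51).
    (a): 65 − 10 = 55 ≥ 51 [met]
    (b): 60 ≥ 51 [met]
  All elements met. The policyholder retains the burden for Stage I.2.
Stage I.2 — burden on policyholder; standard: a preponderance (weight is at least 51).
    (c): 68 − 10 = 58 ≥ 51 [met]
    (d): 51 ≥ 51 [met]
  Stage I.2 carried; the final stage is satisfied.
All stages carried — the policyholder prevails on this issue.
— Issue II —
Stage II.1 — burden on policyholder; standard: a clear and cogent showing (weight is at least 68).
    (e): 79 ≥ 68 [met]
    (f): 72 ≥ 68 [met]
  All elements met. The policyholder retains the burden for Stage II.2.
Stage II.2 — burden on policyholder; standard: a preponderance (weight is at least 48).
    (g): 55 − 4 = 51 ≥ 48 [met]
    (h): 56 ≥ 48 [met]
  The policyholder carries the last stage.
With every stage satisfied, the policyholder prevails on this issue.
— Issue III —
Stage III.1 (policyholder, a more-likely-than-not showing, weight is at least 52): (i) 44 < 52 — fails.
  The policyholder does not carry Stage III.1.
The insurer prevails on this issue.
Per-issue: Issue I → policyholder; Issue II → policyholder; Issue III → insurer. The policyholder must prevail on at least one issue; overall, the policyholder prevails.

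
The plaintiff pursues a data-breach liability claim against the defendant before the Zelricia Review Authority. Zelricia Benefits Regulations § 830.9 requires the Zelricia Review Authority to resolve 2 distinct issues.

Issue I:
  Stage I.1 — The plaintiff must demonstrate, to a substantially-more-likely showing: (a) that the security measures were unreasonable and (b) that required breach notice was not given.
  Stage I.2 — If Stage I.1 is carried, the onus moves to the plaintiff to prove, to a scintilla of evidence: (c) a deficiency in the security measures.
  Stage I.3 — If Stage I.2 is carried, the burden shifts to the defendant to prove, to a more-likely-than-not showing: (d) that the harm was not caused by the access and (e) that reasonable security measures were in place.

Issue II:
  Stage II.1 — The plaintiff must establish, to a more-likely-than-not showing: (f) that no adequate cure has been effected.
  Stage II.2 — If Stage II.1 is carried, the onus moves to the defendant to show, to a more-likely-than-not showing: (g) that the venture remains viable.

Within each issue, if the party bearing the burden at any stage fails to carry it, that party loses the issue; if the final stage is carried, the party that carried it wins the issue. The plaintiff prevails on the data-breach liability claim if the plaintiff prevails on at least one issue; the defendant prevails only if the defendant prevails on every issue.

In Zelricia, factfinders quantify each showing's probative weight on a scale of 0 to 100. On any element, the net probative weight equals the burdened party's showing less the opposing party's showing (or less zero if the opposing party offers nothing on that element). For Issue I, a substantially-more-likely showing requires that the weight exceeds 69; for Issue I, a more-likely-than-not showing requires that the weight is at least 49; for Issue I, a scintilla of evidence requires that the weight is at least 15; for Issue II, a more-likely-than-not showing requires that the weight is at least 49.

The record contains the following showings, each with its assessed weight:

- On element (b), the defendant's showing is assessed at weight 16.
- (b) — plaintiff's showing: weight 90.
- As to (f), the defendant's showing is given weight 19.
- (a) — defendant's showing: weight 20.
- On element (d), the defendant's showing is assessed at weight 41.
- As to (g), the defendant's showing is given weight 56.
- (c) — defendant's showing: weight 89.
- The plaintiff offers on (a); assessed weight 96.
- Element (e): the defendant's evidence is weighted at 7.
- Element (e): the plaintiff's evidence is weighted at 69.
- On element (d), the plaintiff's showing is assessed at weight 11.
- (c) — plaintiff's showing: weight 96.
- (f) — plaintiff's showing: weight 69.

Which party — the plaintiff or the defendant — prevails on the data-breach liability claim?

defendant

— Issue I —
Stage I.1 (plaintiff, a substantially-more-likely showing, weight exceeds 69): (a) net 96−20=76 > 69 — meets; (b) net 90−16=74 > 69 — meets.
  All elements met. The plaintiff retains the burden for Stage I.2.
Stage I.2 (plaintiff, a scintilla of evidence, weight is at least 15): (c) net 96−89=7 < 15 — fails.
  Not every element is met, so the plaintiff fails to carry Stage I.2.
So the defendant prevails on this issue.
— Issue II —
Stage II.1 — burden on plaintiff; standard: a more-likely-than-not showing (weight is at least 49).
    (f): 69 − 19 = 50 ≥ 49 [met]
  All elements met. The burden passes to the defendant.
Stage II.2 — burden on defendant; standard: a more-likely-than-not showing (weight is at least 49).
    (g): 56 ≥ 49 [met]
  Stage II.2 carried; the final stage is satisfied.
With every stage satisfied, the defendant prevails on this issue.
Per-issue: Issue I → defendant; Issue II → defendant. The plaintiff must prevail on at least one issue; overall, the defendant prevails.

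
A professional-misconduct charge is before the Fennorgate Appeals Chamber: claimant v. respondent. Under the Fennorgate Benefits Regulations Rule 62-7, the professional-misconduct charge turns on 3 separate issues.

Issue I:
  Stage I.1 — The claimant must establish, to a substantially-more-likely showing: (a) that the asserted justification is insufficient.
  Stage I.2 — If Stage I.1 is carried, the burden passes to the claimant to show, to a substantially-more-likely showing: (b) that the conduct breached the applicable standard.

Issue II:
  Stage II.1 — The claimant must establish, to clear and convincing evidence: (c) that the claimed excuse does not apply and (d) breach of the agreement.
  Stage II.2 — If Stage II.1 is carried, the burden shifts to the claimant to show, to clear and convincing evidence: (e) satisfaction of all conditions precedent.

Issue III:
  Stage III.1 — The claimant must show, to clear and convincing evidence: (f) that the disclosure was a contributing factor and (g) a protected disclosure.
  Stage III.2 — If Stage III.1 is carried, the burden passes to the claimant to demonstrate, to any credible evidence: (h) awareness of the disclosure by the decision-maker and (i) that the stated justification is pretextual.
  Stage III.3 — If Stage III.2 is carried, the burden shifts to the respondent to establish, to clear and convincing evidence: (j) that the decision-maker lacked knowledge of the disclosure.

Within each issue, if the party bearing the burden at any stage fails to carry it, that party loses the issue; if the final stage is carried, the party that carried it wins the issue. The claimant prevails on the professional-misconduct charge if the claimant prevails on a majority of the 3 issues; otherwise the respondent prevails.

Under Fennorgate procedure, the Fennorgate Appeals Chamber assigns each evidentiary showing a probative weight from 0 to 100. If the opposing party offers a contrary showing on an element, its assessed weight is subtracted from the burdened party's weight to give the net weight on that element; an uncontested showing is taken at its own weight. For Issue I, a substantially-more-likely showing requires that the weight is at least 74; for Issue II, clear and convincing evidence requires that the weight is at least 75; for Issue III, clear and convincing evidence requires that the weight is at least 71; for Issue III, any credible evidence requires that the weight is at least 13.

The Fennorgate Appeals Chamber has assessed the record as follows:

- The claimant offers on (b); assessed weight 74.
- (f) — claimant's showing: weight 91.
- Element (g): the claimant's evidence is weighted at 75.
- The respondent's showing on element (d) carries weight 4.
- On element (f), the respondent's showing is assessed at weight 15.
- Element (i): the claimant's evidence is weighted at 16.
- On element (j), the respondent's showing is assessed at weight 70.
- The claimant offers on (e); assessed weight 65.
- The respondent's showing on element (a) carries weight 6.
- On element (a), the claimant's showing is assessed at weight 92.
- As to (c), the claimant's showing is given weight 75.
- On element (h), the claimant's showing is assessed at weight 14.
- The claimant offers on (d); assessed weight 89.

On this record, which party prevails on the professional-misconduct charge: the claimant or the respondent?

claimant

— Issue I —
At Stage I.1 the claimant must meet a substantially-more-likely showing (weight is at least 74): on (a) the weight is 92 less the opposing 6 gives net 86, ≥ 74, so (a) meets the standard.
  Stage I.1 is satisfied; the claimant continues to bear the burden.
At Stage I.2 the claimant must meet a substantially-more-likely showing (weight is at least 74): on (b) the weight is 74, ≥ 74, so (b) meets the standard.
  The claimant carries the last stage.
With every stage satisfied, the claimant prevails on this issue.
— Issue II —
At Stage II.1 the claimant must meet clear and convincing evidence (weight is at least 75): on (c) the weight is 75, ≥ 75, so (c) meets the standard; on (d) the weight is 89 less the opposing 4 gives net 85, which does reach 75, so (d) meets the standard.
  Stage II.1 is satisfied; the claimant continues to bear the burden.
At Stage II.2 the claimant must meet clear and convincing evidence (weight is at least 75): on (e) the weight is 65, < 75, so (e) does not meet the standard.
  Not every element is met, so the claimant fails to carry Stage II.2.
So the respondent prevails on this issue.
— Issue III —
Stage III.1 (claimant, clear and convincing evidence, weight is at least 71): (f) net 91−15=76 ≥ 71 — meets; (g) 75 ≥ 71 — meets.
  Stage III.1 is satisfied; the claimant continues to bear the burden.
Stage III.2 (claimant, any credible evidence, weight is at least 13): (h) 14 ≥ 13 — meets; (i) 16 ≥ 13 — meets.
  All elements met. The burden passes to the respondent.
Stage III.3 (respondent, clear and convincing evidence, weight is at least 71): (j) 70 < 71 — fails.
  The respondent does not carry Stage III.3.
The analysis ends at Stage III.3; the claimant prevails on this issue.
Per-issue: Issue I → claimant; Issue II → respondent; Issue III → claimant. The claimant must prevail on a majority of issues; overall, the claimant prevails.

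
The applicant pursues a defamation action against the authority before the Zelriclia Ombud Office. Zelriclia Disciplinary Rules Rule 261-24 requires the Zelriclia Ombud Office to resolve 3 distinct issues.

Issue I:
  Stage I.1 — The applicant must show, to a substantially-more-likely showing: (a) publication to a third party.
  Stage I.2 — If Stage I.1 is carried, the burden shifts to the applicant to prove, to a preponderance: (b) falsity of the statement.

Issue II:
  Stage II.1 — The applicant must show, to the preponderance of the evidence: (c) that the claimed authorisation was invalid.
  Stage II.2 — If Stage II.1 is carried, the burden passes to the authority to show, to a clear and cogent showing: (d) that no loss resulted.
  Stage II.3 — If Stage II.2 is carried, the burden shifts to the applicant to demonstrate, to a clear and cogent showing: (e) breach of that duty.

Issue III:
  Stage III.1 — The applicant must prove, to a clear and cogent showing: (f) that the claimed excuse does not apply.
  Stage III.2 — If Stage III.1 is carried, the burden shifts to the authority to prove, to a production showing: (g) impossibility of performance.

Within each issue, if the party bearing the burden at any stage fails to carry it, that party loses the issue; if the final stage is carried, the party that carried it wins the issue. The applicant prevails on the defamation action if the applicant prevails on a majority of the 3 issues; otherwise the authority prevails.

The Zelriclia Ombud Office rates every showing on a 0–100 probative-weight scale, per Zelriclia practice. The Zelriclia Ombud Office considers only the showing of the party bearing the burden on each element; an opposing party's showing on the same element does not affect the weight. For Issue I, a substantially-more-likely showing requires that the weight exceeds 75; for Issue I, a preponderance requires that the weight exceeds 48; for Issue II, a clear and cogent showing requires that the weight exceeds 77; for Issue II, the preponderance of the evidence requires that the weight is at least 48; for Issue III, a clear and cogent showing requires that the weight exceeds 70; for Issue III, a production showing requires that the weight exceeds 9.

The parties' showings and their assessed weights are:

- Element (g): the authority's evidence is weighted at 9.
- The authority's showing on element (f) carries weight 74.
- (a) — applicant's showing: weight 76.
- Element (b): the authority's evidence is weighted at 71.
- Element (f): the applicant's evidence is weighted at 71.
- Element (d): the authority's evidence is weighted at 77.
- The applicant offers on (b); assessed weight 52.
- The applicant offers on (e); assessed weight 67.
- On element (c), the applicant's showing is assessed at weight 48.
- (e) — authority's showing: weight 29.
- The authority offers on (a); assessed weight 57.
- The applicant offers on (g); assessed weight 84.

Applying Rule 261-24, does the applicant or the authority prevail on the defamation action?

— Issue I —
At Stage I.1 the applicant must meet a substantially-more-likely showing (weight exceeds 75): on (a) the weight is 76 (the authority's 57 is given no effect), which does exceed 75, so (a) meets the standard.
  Stage I.1 carried; the burden remains with the applicant.
At Stage I.2 the applicant must meet a preponderance (weight exceeds 48): on (b) the weight is 52 (the authority's 71 is given no effect), > 48, so (b) meets the standard.
  All elements met at the final stage.
Every stage carried; the applicant prevails on this issue.
— Issue II —
Stage II.1 — burden on applicant; standard: the preponderance of the evidence (weight is at least 48).
    (c): 48 ≥ 48 [met]
  Stage II.1 carried; the burden shifts to the authority.
Stage II.2 — burden on authority; standard: a clear and cogent showing (weight exceeds 77).
    (d): 77 ≤ 77 [not met]
  The authority does not carry Stage II.2.
So the applicant prevails on this issue.
— Issue III —
Stage III.1 (applicant, a clear and cogent showing, weight exceeds 70): (f) 71 (authority's 74 disregarded) > 70 — meets.
  Stage III.1 is satisfied; the onus moves to the authority.
Stage III.2 (authority, a production showing, weight exceeds 9): (g) 9 (applicant's 84 disregarded) ≤ 9 — fails.
  Stage III.2 not carried; the authority fails its burden.
The analysis ends at Stage III.2; the applicant prevails on this issue.
Per-issue: Issue I → applicant; Issue II → applicant; Issue III → applicant. The applicant must prevail on a majority of issues; overall, the applicant prevails.

applicant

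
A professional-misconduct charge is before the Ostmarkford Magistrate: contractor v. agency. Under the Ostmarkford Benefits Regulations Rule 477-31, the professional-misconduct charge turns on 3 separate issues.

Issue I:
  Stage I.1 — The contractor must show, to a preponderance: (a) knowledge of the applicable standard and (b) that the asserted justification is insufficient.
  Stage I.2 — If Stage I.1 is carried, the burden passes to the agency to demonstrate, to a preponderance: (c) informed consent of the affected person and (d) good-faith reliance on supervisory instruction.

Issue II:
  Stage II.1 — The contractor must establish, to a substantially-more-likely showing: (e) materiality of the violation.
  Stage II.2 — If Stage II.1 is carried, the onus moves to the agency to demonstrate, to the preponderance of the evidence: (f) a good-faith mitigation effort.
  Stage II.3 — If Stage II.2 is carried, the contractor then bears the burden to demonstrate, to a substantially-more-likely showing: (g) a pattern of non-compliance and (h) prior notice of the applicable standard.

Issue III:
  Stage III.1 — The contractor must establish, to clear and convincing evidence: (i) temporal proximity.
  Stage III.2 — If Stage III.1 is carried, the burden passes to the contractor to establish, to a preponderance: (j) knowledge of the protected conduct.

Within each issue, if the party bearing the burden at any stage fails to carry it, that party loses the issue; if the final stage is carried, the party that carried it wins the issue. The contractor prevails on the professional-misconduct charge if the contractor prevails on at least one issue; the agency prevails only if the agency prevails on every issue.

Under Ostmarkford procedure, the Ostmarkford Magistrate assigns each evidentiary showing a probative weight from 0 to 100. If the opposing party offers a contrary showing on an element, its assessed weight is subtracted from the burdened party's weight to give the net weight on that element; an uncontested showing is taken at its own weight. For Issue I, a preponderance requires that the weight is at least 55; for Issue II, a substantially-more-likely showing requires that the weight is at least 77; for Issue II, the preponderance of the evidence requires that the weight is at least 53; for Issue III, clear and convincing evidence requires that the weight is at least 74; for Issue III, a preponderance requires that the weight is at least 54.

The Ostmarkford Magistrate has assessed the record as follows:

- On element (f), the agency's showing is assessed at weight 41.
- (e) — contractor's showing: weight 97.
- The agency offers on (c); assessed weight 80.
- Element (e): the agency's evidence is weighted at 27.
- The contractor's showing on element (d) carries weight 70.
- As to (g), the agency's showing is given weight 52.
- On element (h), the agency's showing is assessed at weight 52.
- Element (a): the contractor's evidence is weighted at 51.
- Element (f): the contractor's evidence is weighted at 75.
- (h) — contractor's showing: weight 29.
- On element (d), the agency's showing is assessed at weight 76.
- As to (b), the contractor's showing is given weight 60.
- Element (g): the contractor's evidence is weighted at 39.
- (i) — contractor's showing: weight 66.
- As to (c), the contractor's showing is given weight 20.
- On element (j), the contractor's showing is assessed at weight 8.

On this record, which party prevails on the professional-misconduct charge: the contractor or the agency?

agency

— Issue I —
Stage I.1 (contractor, a preponderance, weight is at least 55): (a) 51 < 55 — fails; (b) 60 ≥ 55 — meets.
  Stage I.1 not carried; the contractor fails its burden.
The analysis ends at Stage I.1; the agency prevails on this issue.
— Issue II —
Stage II.1 (contractor, a substantially-more-likely showing, weight is at least 77): (e) net 97−27=70 < 77 — fails.
  Stage II.1 not carried; the contractor fails its burden.
The analysis ends at Stage II.1; the agency prevails on this issue.
— Issue III —
Stage III.1 (contractor, clear and convincing evidence, weight is at least 74): (i) 66 < 74 — fails.
  The contractor does not carry Stage III.1.
The analysis ends at Stage III.1; the agency prevails on this issue.
Per-issue: Issue I → agency; Issue II → agency; Issue III → agency. The contractor must prevail on at least one issue; overall, the agency prevails.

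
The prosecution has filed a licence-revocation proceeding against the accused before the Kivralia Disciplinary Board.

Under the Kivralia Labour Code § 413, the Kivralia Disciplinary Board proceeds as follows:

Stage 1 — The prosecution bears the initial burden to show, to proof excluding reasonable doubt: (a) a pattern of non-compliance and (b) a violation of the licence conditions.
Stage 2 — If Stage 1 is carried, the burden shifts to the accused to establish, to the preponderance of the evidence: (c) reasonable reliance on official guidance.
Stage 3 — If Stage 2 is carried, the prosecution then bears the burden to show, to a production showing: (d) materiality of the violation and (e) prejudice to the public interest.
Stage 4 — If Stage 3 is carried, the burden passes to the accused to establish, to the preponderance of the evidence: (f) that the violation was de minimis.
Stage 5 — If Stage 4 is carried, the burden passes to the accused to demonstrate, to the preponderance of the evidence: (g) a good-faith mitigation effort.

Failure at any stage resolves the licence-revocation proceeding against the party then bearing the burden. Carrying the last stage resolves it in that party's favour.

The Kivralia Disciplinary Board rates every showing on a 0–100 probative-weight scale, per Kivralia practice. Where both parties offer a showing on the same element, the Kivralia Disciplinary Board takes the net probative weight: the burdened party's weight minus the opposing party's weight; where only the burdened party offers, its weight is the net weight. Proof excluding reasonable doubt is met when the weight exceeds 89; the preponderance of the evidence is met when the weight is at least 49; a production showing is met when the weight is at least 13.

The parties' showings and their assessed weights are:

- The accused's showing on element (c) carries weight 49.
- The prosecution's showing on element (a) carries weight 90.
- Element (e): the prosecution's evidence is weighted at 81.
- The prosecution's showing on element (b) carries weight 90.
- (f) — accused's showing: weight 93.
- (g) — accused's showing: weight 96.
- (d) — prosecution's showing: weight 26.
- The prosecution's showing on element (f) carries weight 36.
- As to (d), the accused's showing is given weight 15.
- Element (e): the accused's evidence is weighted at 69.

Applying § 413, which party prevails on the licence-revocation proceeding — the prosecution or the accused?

Stage 1 (prosecution, proof excluding reasonable doubt, weight exceeds 89): (a) 90 > 89 — meets; (b) 90 > 89 — meets.
  All elements met. The burden passes to the accused.
Stage 2 (accused, the preponderance of the evidence, weight is at least 49): (c) 49 ≥ 49 — meets.
  Stage 2 carried; the burden shifts to the prosecution.
Stage 3 (prosecution, a production showing, weight is at least 13): (d) net 26−15=11 < 13 — fails; (e) net 81−69=12 < 13 — fails.
  The prosecution does not carry Stage 3.
The accused prevails.

accused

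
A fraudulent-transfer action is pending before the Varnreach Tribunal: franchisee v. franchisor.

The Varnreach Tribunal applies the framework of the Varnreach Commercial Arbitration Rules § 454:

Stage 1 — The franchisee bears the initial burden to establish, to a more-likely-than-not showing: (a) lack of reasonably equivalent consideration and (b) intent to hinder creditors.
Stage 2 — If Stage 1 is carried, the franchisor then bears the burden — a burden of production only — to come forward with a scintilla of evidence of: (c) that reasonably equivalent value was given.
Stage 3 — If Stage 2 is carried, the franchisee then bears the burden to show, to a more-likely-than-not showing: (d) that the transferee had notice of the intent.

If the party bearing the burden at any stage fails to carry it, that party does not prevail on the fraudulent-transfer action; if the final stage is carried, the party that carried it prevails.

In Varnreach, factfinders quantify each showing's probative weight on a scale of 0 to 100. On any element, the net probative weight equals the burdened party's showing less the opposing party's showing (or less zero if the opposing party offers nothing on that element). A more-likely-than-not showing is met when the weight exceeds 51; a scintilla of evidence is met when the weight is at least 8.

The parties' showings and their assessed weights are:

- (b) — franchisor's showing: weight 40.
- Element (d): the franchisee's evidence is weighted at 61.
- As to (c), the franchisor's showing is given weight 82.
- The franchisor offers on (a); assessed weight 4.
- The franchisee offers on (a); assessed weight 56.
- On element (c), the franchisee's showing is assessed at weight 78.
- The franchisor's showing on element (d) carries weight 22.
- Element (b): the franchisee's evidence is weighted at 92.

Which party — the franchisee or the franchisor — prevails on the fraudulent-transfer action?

franchisee

At Stage 1 the franchisee must meet a more-likely-than-not showing (weight exceeds 51): on (a) the weight is 56 less the opposing 4 gives net 52, which does exceed 51, so (a) meets the standard; on (b) the weight is 92 less the opposing 40 gives net 52, which does exceed 51, so (b) meets the standard.
  The franchisee carries Stage 1; the franchisor now bears the burden.
At Stage 2 the franchisor must meet a scintilla of evidence (weight is at least 8): on (c) the weight is 82 less the opposing 78 gives net 4, < 8, so (c) does not meet the standard.
  Stage 2 not carried; the franchisor fails its burden.
So the franchisee prevails.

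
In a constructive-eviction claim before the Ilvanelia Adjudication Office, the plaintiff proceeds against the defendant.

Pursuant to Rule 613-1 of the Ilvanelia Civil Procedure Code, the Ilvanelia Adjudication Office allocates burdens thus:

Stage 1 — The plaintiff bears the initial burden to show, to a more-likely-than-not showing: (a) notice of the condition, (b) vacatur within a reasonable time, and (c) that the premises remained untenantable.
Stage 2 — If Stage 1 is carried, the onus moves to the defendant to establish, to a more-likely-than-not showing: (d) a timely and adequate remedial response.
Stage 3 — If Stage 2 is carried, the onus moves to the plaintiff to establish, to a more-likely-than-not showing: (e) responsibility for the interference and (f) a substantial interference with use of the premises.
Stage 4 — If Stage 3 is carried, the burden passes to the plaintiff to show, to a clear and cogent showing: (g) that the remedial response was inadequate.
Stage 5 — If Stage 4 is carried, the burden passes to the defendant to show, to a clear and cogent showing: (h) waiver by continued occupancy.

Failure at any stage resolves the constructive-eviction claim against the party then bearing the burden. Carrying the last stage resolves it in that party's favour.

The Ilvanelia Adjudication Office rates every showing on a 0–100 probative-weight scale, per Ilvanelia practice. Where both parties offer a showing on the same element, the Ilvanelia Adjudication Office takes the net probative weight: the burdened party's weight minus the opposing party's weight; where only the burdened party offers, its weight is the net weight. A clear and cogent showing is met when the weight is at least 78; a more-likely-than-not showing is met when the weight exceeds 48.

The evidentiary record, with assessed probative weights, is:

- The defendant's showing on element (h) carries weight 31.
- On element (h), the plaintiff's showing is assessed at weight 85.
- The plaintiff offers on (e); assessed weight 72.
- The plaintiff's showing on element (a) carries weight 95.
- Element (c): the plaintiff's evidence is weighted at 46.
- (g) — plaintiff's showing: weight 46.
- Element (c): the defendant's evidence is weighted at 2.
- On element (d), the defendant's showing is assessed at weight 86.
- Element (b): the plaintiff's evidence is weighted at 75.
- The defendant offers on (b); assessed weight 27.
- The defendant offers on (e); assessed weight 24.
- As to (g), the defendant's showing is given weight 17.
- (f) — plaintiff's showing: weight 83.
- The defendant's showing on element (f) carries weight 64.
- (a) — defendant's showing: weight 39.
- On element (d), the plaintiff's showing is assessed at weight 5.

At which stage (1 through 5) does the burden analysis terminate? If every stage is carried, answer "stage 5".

Stage 1 (plaintiff, a more-likely-than-not showing, weight exceeds 48): (a) net 95−39=56 > 48 — meets; (b) net 75−27=48 ≤ 48 — fails; (c) net 46−2=44 ≤ 48 — fails.
  Not every element is met, so the plaintiff fails to carry Stage 1.
So the defendant prevails.

stage 1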